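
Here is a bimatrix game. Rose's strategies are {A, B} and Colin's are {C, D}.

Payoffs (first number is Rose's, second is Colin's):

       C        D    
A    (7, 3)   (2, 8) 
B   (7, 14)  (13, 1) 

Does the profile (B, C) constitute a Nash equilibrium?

At (B, C), Rose earns 7; switching to A would give 7, so Rose has no profitable deviation.
Colin earns 14; switching to D would give 1, so Colin has no profitable deviation.
Neither player can gain by a unilateral deviation, so this profile is a Nash equilibrium.

Yes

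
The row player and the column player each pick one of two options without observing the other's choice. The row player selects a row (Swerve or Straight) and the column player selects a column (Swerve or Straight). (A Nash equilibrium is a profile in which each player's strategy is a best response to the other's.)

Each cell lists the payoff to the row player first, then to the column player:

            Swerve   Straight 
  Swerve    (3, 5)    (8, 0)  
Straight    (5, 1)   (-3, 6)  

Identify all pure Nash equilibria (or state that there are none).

none

(Swerve, Swerve): the row player prefers Straight (5 > 3) — not an equilibrium.
(Swerve, Straight): the column player prefers Swerve (5 > 0) — not an equilibrium.
(Straight, Swerve): the column player prefers Straight (6 > 1) — not an equilibrium.
(Straight, Straight): the row player prefers Swerve (8 > -3) — not an equilibrium.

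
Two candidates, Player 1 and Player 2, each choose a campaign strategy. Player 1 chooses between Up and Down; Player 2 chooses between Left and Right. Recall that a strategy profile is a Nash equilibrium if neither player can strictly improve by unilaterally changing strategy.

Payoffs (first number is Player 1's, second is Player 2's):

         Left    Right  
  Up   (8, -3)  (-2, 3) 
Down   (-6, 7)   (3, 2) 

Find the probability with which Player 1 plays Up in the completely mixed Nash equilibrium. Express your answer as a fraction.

Let p be the probability that Player 1 plays Up. In a completely mixed equilibrium, Player 2 must be indifferent between Left and Right.
Player 2's expected payoff from Left is −3p + 7(1−p); from Right it is 3p + 2(1−p).
Setting these equal: −10p + 7 = p + 2, so p = 5/11.

5/11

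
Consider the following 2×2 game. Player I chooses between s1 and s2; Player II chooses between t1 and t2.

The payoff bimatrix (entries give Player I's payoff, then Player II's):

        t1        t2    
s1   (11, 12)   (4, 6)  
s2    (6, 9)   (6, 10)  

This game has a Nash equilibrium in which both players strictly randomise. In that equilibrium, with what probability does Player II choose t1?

Let c be the probability that Player II plays t1. In a completely mixed equilibrium, Player I must be indifferent between s1 and s2.
Player I's expected payoff from s1 is 11c + 4(1−c); from s2 it is 6c + 6(1−c).
Setting these equal: 7c + 4 = 6, so c = 2/7.

2/7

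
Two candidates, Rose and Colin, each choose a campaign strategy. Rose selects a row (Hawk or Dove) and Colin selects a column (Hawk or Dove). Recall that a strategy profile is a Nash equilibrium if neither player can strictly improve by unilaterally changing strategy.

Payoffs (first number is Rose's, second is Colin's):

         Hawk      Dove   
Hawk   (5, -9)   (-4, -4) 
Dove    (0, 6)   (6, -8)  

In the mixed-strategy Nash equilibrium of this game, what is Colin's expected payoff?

-96/19

First find x, the probability Rose plays Hawk, from Colin's indifference between Hawk and Dove: −9x + 6(1−x) = −4x − 8(1−x), giving x = 14/19.
Since Colin is indifferent in equilibrium, Colin's expected payoff equals the payoff from either column against (14/19, 5/19). Using Hawk: −9(14/19) + 6(5/19) = -96/19.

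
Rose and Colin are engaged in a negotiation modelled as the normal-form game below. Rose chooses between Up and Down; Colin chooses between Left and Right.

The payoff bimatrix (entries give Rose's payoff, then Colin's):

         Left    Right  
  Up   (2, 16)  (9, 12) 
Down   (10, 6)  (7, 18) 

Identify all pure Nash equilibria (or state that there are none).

none

(Up, Left): Rose prefers Down (10 > 2) — not an equilibrium.
(Up, Right): Colin prefers Left (16 > 12) — not an equilibrium.
(Down, Left): Colin prefers Right (18 > 6) — not an equilibrium.
(Down, Right): Rose prefers Up (9 > 7) — not an equilibrium.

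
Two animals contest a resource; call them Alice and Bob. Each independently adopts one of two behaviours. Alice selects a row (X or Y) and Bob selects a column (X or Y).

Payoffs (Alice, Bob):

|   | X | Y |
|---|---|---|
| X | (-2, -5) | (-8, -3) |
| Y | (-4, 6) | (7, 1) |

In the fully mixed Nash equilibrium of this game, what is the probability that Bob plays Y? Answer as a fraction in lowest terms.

2/17

Let q be the probability that Bob plays X. In a completely mixed equilibrium, Alice must be indifferent between X and Y.
Alice's expected payoff from X is −2q − 8(1−q); from Y it is −4q + 7(1−q).
Setting these equal: 6q − 8 = −11q + 7, so q = 15/17.
Therefore Bob plays Y with probability 1 − 15/17 = 2/17.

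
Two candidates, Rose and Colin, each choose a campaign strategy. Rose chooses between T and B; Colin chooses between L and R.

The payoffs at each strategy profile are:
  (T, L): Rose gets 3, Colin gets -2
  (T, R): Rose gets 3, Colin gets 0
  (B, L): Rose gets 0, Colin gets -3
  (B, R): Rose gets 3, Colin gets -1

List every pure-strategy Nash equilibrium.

(T, R) and (B, R)

(T, L): Colin prefers R (0 > -2) — not an equilibrium.
(T, R): Rose gets 3 ≥ 3 from B, and Colin gets 0 ≥ -2 from L — Nash equilibrium.
(B, L): Rose prefers T (3 > 0); Colin prefers R (-1 > -3) — not an equilibrium.
(B, R): Rose gets 3 ≥ 3 from T, and Colin gets -1 ≥ -3 from L — Nash equilibrium.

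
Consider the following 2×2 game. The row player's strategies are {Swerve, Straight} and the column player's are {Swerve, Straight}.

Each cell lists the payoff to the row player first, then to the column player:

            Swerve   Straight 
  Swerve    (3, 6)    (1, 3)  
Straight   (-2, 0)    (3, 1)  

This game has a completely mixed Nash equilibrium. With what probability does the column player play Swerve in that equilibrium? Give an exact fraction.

Let c be the probability that the column player plays Swerve. In a completely mixed equilibrium, the row player must be indifferent between Swerve and Straight.
The row player's expected payoff from Swerve is 3c + (1−c); from Straight it is −2c + 3(1−c).
Setting these equal: 2c + 1 = −5c + 3, so c = 2/7.

2/7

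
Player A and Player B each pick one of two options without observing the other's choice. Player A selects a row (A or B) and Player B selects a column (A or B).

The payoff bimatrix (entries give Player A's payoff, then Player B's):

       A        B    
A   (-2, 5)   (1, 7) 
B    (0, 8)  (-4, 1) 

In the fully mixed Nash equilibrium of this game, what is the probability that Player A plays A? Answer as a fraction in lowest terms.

7/9

Let r be the probability that Player A plays A. In a completely mixed equilibrium, Player B must be indifferent between A and B.
Player B's expected payoff from A is 5r + 8(1−r); from B it is 7r + (1−r).
Setting these equal: −3r + 8 = 6r + 1, so r = 7/9.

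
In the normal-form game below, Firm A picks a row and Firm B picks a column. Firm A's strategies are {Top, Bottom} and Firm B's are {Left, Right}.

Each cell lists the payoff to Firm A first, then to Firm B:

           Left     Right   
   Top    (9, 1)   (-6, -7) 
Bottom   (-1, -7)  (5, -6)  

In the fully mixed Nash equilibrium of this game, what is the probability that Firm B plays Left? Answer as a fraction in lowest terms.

Let c be the probability that Firm B plays Left. In a completely mixed equilibrium, Firm A must be indifferent between Top and Bottom.
Firm A's expected payoff from Top is 9c − 6(1−c); from Bottom it is −c + 5(1−c).
Setting these equal: 15c − 6 = −6c + 5, so c = 11/21.

11/21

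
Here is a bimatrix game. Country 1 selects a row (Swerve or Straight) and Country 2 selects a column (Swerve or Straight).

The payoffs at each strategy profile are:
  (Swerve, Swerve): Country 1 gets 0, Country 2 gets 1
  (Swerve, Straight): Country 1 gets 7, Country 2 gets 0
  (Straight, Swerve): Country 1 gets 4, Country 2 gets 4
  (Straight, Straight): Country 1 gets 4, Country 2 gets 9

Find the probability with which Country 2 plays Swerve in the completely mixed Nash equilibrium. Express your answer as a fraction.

Let c be the probability that Country 2 plays Swerve. In a completely mixed equilibrium, Country 1 must be indifferent between Swerve and Straight.
Country 1's expected payoff from Swerve is 7(1−c); from Straight it is 4c + 4(1−c).
Setting these equal: −7c + 7 = 4, so c = 3/7.

3/7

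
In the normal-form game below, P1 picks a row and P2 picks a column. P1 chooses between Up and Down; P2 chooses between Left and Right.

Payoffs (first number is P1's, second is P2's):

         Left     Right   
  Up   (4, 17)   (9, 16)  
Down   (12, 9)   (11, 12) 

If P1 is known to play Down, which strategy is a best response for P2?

Against Down, P2 earns 9 from Left and 12 from Right.
So Right is the best response.

Right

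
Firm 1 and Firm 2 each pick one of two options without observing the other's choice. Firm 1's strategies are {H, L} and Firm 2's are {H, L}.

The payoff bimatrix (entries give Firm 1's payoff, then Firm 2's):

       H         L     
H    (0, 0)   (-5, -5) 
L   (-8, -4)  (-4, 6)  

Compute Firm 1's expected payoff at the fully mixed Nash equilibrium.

-40/9

First find q, the probability Firm 2 plays H, from Firm 1's indifference between H and L: −5(1−q) = −8q − 4(1−q), giving q = 1/9.
Since Firm 1 is indifferent in equilibrium, Firm 1's expected payoff equals the payoff from either row against (1/9, 8/9). Using H: −5(8/9) = -40/9.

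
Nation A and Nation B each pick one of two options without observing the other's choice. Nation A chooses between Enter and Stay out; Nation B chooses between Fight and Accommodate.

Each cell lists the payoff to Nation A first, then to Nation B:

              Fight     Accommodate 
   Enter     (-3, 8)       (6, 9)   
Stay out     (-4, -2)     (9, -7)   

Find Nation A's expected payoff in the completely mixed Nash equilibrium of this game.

-3/4

First find y, the probability Nation B plays Fight, from Nation A's indifference between Enter and Stay out: −3y + 6(1−y) = −4y + 9(1−y), giving y = 3/4.
Since Nation A is indifferent in equilibrium, Nation A's expected payoff equals the payoff from either row against (3/4, 1/4). Using Enter: −3(3/4) + 6(1/4) = -3/4.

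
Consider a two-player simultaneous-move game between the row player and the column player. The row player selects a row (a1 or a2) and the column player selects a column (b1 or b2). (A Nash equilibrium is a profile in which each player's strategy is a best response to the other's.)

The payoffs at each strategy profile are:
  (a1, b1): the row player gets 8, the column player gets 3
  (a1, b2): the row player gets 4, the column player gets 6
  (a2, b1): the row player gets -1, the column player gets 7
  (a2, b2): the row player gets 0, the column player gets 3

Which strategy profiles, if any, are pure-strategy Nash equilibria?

(a1, b2)

(a1, b1): the column player prefers b2 (6 > 3) — not an equilibrium.
(a1, b2): the row player gets 4 ≥ 0 from a2, and the column player gets 6 ≥ 3 from b1 — Nash equilibrium.
(a2, b1): the row player prefers a1 (8 > -1) — not an equilibrium.
(a2, b2): the row player prefers a1 (4 > 0); the column player prefers b1 (7 > 3) — not an equilibrium.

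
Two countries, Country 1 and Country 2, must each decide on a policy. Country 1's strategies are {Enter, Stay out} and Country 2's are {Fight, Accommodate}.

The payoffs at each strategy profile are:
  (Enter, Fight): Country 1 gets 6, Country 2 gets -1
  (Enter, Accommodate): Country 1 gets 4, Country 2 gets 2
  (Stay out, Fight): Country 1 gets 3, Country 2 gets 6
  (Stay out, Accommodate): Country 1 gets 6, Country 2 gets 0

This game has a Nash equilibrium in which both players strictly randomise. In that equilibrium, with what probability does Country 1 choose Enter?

Let p be the probability that Country 1 plays Enter. In a completely mixed equilibrium, Country 2 must be indifferent between Fight and Accommodate.
Country 2's expected payoff from Fight is −p + 6(1−p); from Accommodate it is 2p.
Setting these equal: −7p + 6 = 2p, so p = 2/3.

2/3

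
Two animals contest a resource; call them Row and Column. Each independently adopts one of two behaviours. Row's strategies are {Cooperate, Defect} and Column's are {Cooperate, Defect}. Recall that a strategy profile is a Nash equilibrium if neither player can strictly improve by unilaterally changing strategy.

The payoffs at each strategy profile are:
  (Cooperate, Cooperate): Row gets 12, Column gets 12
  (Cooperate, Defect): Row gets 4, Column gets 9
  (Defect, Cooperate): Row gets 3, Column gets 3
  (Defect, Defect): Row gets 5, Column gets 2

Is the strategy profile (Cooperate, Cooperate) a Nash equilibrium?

At (Cooperate, Cooperate), Row earns 12; switching to Defect would give 3, so Row has no profitable deviation.
Column earns 12; switching to Defect would give 9, so Column has no profitable deviation.
Neither player can gain by a unilateral deviation, so this profile is a Nash equilibrium.

Yes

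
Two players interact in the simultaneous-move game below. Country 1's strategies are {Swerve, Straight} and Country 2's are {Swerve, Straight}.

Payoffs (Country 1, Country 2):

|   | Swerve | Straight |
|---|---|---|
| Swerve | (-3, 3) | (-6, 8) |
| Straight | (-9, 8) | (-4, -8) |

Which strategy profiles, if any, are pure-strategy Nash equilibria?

(Swerve, Swerve): Country 2 prefers Straight (8 > 3) — not an equilibrium.
(Swerve, Straight): Country 1 prefers Straight (-4 > -6) — not an equilibrium.
(Straight, Swerve): Country 1 prefers Swerve (-3 > -9) — not an equilibrium.
(Straight, Straight): Country 2 prefers Swerve (8 > -8) — not an equilibrium.

none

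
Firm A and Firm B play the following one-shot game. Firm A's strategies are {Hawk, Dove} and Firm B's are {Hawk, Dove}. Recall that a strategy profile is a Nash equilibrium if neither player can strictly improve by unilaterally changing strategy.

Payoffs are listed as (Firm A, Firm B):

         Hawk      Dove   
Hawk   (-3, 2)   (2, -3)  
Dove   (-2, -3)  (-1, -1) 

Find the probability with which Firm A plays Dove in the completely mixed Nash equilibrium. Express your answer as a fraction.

5/7

Let p be the probability that Firm A plays Hawk. In a completely mixed equilibrium, Firm B must be indifferent between Hawk and Dove.
Firm B's expected payoff from Hawk is 2p − 3(1−p); from Dove it is −3p − (1−p).
Setting these equal: 5p − 3 = −2p − 1, so p = 2/7.
Therefore Firm A plays Dove with probability 1 − 2/7 = 5/7.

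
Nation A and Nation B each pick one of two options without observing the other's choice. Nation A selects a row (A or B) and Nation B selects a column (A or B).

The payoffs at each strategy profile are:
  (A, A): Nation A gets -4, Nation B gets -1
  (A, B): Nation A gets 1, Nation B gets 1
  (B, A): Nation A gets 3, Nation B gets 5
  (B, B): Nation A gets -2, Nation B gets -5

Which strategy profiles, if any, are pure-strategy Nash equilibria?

(A, B) and (B, A)

(A, A): Nation A prefers B (3 > -4); Nation B prefers B (1 > -1) — not an equilibrium.
(A, B): Nation A gets 1 ≥ -2 from B, and Nation B gets 1 ≥ -1 from A — Nash equilibrium.
(B, A): Nation A gets 3 ≥ -4 from A, and Nation B gets 5 ≥ -5 from B — Nash equilibrium.
(B, B): Nation A prefers A (1 > -2); Nation B prefers A (5 > -5) — not an equilibrium.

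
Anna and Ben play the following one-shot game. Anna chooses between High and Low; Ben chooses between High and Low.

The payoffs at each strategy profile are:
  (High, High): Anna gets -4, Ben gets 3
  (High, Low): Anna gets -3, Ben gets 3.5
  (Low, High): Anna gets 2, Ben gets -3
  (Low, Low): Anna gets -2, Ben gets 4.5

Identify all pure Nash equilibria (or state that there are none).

(Low, Low)

(High, High): Anna prefers Low (2 > -4); Ben prefers Low (3.5 > 3) — not an equilibrium.
(High, Low): Anna prefers Low (-2 > -3) — not an equilibrium.
(Low, High): Ben prefers Low (4.5 > -3) — not an equilibrium.
(Low, Low): Anna gets -2 ≥ -3 from High, and Ben gets 4.5 ≥ -3 from High — Nash equilibrium.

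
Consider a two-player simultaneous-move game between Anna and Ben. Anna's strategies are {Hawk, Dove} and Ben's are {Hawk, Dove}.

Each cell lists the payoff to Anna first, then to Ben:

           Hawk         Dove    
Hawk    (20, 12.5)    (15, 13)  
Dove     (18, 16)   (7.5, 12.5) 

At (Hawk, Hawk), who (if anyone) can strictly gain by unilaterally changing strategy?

Ben

Anna at (Hawk, Hawk) earns 20; deviating to Dove yields 18 — not better.
Ben earns 12.5; deviating to Dove yields 13 — a strict improvement.
Only Ben has a strictly profitable deviation.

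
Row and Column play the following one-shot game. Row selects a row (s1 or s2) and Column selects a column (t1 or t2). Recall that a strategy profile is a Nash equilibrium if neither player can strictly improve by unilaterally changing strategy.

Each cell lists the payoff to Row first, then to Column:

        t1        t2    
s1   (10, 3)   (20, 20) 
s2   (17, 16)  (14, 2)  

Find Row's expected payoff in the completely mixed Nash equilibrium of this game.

200/13

First find y, the probability Column plays t1, from Row's indifference between s1 and s2: 10y + 20(1−y) = 17y + 14(1−y), giving y = 6/13.
Since Row is indifferent in equilibrium, Row's expected payoff equals the payoff from either row against (6/13, 7/13). Using s1: 10(6/13) + 20(7/13) = 200/13.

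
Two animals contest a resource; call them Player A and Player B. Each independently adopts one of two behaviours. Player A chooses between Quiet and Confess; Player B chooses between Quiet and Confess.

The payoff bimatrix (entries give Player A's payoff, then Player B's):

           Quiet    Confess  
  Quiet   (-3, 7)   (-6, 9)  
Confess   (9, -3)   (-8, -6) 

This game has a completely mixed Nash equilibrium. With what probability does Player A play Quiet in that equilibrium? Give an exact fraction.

Let p be the probability that Player A plays Quiet. In a completely mixed equilibrium, Player B must be indifferent between Quiet and Confess.
Player B's expected payoff from Quiet is 7p − 3(1−p); from Confess it is 9p − 6(1−p).
Setting these equal: 10p − 3 = 15p − 6, so p = 3/5.

3/5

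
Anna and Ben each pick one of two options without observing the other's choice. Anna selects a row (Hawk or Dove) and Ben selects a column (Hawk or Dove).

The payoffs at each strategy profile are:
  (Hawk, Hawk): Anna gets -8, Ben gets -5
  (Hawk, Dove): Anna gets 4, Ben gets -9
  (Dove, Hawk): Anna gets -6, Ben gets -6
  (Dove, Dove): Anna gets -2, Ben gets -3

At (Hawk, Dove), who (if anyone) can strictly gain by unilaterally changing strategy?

Ben

Anna at (Hawk, Dove) earns 4; deviating to Dove yields -2 — not better.
Ben earns -9; deviating to Hawk yields -5 — a strict improvement.
Only Ben has a strictly profitable deviation.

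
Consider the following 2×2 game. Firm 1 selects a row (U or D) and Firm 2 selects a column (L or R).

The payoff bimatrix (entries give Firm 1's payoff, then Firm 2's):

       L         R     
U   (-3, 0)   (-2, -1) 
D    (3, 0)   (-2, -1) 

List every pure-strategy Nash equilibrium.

(U, L): Firm 1 prefers D (3 > -3) — not an equilibrium.
(U, R): Firm 2 prefers L (0 > -1) — not an equilibrium.
(D, L): Firm 1 gets 3 ≥ -3 from U, and Firm 2 gets 0 ≥ -1 from R — Nash equilibrium.
(D, R): Firm 2 prefers L (0 > -1) — not an equilibrium.

(D, L)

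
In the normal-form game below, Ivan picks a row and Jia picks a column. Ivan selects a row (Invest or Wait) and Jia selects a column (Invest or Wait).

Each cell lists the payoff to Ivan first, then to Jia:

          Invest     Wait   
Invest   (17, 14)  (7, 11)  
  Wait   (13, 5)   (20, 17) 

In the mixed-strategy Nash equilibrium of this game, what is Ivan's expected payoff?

249/17

First find y, the probability Jia plays Invest, from Ivan's indifference between Invest and Wait: 17y + 7(1−y) = 13y + 20(1−y), giving y = 13/17.
Since Ivan is indifferent in equilibrium, Ivan's expected payoff equals the payoff from either row against (13/17, 4/17). Using Invest: 17(13/17) + 7(4/17) = 249/17.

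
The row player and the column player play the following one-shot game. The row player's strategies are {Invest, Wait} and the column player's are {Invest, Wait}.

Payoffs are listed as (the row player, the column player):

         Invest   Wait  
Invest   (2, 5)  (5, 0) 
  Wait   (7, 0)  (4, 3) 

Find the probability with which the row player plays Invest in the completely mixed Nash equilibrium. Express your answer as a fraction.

3/8

Let r be the probability that the row player plays Invest. In a completely mixed equilibrium, the column player must be indifferent between Invest and Wait.
The column player's expected payoff from Invest is 5r; from Wait it is 3(1−r).
Setting these equal: 5r = −3r + 3, so r = 3/8.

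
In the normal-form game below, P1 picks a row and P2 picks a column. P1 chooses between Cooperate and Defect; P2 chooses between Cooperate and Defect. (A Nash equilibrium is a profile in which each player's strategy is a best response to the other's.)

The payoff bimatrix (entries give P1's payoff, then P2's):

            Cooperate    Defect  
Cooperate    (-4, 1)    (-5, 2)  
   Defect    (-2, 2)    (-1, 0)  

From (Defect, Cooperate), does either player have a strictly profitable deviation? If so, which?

Neither

P1 at (Defect, Cooperate) earns -2; deviating to Cooperate yields -4 — not better.
P2 earns 2; deviating to Defect yields 0 — not better.
Neither player can strictly improve; the profile is a Nash equilibrium.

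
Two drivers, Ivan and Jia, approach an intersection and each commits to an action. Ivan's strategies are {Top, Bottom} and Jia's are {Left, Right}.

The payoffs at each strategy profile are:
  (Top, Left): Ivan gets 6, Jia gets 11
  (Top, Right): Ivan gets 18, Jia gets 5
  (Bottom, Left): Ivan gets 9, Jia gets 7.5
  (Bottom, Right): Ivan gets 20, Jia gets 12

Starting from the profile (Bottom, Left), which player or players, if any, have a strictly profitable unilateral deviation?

Jia

Ivan at (Bottom, Left) earns 9; deviating to Top yields 6 — not better.
Jia earns 7.5; deviating to Right yields 12 — a strict improvement.
Only Jia has a strictly profitable deviation.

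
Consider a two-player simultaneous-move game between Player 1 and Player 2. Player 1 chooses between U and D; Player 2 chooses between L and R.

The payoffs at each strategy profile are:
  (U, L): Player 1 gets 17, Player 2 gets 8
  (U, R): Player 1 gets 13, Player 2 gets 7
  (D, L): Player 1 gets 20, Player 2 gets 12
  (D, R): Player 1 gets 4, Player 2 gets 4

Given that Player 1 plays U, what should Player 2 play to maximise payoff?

L

Against U, Player 2 earns 8 from L and 7 from R.
So L is the best response.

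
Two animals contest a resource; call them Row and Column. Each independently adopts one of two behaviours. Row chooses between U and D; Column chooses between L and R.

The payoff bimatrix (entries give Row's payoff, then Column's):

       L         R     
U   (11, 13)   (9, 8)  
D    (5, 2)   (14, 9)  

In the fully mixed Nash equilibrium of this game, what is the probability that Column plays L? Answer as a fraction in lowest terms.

5/11

Let y be the probability that Column plays L. In a completely mixed equilibrium, Row must be indifferent between U and D.
Row's expected payoff from U is 11y + 9(1−y); from D it is 5y + 14(1−y).
Setting these equal: 2y + 9 = −9y + 14, so y = 5/11.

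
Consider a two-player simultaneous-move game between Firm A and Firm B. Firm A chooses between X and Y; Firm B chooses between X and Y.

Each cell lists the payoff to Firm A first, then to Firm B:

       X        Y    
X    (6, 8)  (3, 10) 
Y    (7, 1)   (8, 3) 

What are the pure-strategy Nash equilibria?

(X, X): Firm A prefers Y (7 > 6); Firm B prefers Y (10 > 8) — not an equilibrium.
(X, Y): Firm A prefers Y (8 > 3) — not an equilibrium.
(Y, X): Firm B prefers Y (3 > 1) — not an equilibrium.
(Y, Y): Firm A gets 8 ≥ 3 from X, and Firm B gets 3 ≥ 1 from X — Nash equilibrium.

(Y, Y)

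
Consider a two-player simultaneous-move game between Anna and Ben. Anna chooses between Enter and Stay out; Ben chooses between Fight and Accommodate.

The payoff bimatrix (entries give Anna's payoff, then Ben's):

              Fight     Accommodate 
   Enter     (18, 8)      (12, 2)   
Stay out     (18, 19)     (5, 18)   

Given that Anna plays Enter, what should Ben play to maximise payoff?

Against Enter, Ben earns 8 from Fight and 2 from Accommodate.
So Fight is the best response.

Fight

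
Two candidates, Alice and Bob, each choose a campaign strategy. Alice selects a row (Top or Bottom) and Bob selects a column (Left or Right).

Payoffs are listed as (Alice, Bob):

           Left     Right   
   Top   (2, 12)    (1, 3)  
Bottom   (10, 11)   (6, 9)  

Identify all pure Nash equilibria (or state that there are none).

(Top, Left): Alice prefers Bottom (10 > 2) — not an equilibrium.
(Top, Right): Alice prefers Bottom (6 > 1); Bob prefers Left (12 > 3) — not an equilibrium.
(Bottom, Left): Alice gets 10 ≥ 2 from Top, and Bob gets 11 ≥ 9 from Right — Nash equilibrium.
(Bottom, Right): Bob prefers Left (11 > 9) — not an equilibrium.

(Bottom, Left)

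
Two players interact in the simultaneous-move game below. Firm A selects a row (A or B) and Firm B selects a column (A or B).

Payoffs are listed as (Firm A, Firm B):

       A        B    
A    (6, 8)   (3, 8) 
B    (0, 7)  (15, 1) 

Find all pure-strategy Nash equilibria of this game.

(A, A)

(A, A): Firm A gets 6 ≥ 0 from B, and Firm B gets 8 ≥ 8 from B — Nash equilibrium.
(A, B): Firm A prefers B (15 > 3) — not an equilibrium.
(B, A): Firm A prefers A (6 > 0) — not an equilibrium.
(B, B): Firm B prefers A (7 > 1) — not an equilibrium.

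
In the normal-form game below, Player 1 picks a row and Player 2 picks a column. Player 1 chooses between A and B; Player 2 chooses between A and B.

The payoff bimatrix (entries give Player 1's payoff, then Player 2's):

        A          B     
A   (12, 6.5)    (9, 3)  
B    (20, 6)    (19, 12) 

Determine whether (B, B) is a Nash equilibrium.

Yes

At (B, B), Player 1 earns 19; switching to A would give 9, so Player 1 has no profitable deviation.
Player 2 earns 12; switching to A would give 6, so Player 2 has no profitable deviation.
Neither player can gain by a unilateral deviation, so this profile is a Nash equilibrium.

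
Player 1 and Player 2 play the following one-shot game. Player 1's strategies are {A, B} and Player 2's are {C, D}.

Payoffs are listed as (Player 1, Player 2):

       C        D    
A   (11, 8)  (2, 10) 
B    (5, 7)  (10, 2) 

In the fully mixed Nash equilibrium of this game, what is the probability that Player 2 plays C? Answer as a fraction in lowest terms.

4/7

Let y be the probability that Player 2 plays C. In a completely mixed equilibrium, Player 1 must be indifferent between A and B.
Player 1's expected payoff from A is 11y + 2(1−y); from B it is 5y + 10(1−y).
Setting these equal: 9y + 2 = −5y + 10, so y = 4/7.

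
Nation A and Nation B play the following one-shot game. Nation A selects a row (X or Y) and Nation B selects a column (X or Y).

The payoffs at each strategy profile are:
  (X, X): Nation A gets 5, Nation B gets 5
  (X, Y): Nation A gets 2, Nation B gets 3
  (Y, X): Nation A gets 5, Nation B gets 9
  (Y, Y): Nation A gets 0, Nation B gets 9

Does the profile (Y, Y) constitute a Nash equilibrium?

At (Y, Y), Nation A earns 0; switching to X would give 2, so Nation A would deviate.
Nation B earns 9; switching to X would give 9, so Nation B has no profitable deviation.
Since at least one player can profitably deviate, this is not a Nash equilibrium.

No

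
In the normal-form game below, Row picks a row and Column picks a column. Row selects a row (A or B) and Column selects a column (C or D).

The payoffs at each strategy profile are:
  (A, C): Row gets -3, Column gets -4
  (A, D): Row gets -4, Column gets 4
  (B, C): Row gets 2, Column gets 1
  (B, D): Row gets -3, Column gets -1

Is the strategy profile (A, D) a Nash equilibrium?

No

At (A, D), Row earns -4; switching to B would give -3, so Row would deviate.
Column earns 4; switching to C would give -4, so Column has no profitable deviation.
Since at least one player can profitably deviate, this is not a Nash equilibrium.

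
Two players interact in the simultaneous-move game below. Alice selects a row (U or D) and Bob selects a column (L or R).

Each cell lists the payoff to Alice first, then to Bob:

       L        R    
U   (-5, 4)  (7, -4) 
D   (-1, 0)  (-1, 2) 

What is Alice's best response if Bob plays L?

D

Against L, Alice earns -5 from U and -1 from D.
So D is the best response.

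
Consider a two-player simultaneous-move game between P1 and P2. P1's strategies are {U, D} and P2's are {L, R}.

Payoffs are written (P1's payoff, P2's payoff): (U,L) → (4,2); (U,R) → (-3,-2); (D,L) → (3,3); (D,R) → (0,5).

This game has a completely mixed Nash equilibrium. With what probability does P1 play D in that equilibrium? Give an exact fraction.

2/3

Let r be the probability that P1 plays U. In a completely mixed equilibrium, P2 must be indifferent between L and R.
P2's expected payoff from L is 2r + 3(1−r); from R it is −2r + 5(1−r).
Setting these equal: −r + 3 = −7r + 5, so r = 1/3.
Therefore P1 plays D with probability 1 − 1/3 = 2/3.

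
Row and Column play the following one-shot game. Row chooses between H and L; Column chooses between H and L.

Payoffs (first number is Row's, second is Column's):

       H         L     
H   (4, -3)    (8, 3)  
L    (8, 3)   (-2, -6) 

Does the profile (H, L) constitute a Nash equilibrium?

Yes

At (H, L), Row earns 8; switching to L would give -2, so Row has no profitable deviation.
Column earns 3; switching to H would give -3, so Column has no profitable deviation.
Neither player can gain by a unilateral deviation, so this profile is a Nash equilibrium.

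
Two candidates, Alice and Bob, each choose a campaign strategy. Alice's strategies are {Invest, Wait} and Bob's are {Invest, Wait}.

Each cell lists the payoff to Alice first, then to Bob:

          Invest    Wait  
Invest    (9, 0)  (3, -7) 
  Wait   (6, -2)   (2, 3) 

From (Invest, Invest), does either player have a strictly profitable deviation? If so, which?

Neither

Alice at (Invest, Invest) earns 9; deviating to Wait yields 6 — not better.
Bob earns 0; deviating to Wait yields -7 — not better.
Neither player can strictly improve; the profile is a Nash equilibrium.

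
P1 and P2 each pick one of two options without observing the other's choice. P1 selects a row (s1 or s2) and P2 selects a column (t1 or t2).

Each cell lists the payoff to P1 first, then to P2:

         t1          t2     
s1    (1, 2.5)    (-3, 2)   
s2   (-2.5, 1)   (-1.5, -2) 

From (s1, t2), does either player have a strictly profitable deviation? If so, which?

Both

P1 at (s1, t2) earns -3; deviating to s2 yields -1.5 — a strict improvement.
P2 earns 2; deviating to t1 yields 2.5 — a strict improvement.
Both P1 and P2 have strictly profitable deviations.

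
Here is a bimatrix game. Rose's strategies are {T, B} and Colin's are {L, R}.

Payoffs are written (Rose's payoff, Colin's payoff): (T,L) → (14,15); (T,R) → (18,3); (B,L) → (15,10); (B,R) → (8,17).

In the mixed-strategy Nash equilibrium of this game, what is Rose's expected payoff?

First find q, the probability Colin plays L, from Rose's indifference between T and B: 14q + 18(1−q) = 15q + 8(1−q), giving q = 10/11.
Since Rose is indifferent in equilibrium, Rose's expected payoff equals the payoff from either row against (10/11, 1/11). Using T: 14(10/11) + 18(1/11) = 158/11.

158/11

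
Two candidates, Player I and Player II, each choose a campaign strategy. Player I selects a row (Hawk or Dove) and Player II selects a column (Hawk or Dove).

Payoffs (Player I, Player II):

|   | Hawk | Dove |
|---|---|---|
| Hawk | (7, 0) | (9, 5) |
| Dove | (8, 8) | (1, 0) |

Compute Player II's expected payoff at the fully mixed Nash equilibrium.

First find x, the probability Player I plays Hawk, from Player II's indifference between Hawk and Dove: 8(1−x) = 5x, giving x = 8/13.
Since Player II is indifferent in equilibrium, Player II's expected payoff equals the payoff from either column against (8/13, 5/13). Using Hawk: 8(5/13) = 40/13.

40/13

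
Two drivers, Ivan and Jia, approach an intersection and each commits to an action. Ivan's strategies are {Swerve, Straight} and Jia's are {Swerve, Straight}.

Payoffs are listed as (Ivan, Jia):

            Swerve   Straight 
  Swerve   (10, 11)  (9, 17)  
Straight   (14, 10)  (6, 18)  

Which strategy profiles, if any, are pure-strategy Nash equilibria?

(Swerve, Straight)

(Swerve, Swerve): Ivan prefers Straight (14 > 10); Jia prefers Straight (17 > 11) — not an equilibrium.
(Swerve, Straight): Ivan gets 9 ≥ 6 from Straight, and Jia gets 17 ≥ 11 from Swerve — Nash equilibrium.
(Straight, Swerve): Jia prefers Straight (18 > 10) — not an equilibrium.
(Straight, Straight): Ivan prefers Swerve (9 > 6) — not an equilibrium.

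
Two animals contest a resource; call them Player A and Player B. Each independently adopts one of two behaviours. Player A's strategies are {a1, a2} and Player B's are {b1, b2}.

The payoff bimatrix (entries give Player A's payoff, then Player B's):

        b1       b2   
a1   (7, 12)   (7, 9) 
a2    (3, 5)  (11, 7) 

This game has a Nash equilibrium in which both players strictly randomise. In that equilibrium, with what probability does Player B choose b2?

Let c be the probability that Player B plays b1. In a completely mixed equilibrium, Player A must be indifferent between a1 and a2.
Player A's expected payoff from a1 is 7c + 7(1−c); from a2 it is 3c + 11(1−c).
Setting these equal: 7 = −8c + 11, so c = 1/2.
Therefore Player B plays b2 with probability 1 − 1/2 = 1/2.

1/2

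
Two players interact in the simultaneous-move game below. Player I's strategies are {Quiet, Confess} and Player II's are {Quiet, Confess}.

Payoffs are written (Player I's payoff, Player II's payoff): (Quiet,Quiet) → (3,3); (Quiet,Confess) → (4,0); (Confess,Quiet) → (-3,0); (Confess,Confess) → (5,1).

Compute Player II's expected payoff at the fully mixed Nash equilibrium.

First find x, the probability Player I plays Quiet, from Player II's indifference between Quiet and Confess: 3x = (1−x), giving x = 1/4.
Since Player II is indifferent in equilibrium, Player II's expected payoff equals the payoff from either column against (1/4, 3/4). Using Quiet: 3(1/4) = 3/4.

3/4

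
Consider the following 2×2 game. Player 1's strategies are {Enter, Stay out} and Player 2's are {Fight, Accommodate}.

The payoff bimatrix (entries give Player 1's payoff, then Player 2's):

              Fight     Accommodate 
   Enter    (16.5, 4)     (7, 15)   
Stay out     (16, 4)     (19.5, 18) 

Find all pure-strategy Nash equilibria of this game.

(Stay out, Accommodate)

(Enter, Fight): Player 2 prefers Accommodate (15 > 4) — not an equilibrium.
(Enter, Accommodate): Player 1 prefers Stay out (19.5 > 7) — not an equilibrium.
(Stay out, Fight): Player 1 prefers Enter (16.5 > 16); Player 2 prefers Accommodate (18 > 4) — not an equilibrium.
(Stay out, Accommodate): Player 1 gets 19.5 ≥ 7 from Enter, and Player 2 gets 18 ≥ 4 from Fight — Nash equilibrium.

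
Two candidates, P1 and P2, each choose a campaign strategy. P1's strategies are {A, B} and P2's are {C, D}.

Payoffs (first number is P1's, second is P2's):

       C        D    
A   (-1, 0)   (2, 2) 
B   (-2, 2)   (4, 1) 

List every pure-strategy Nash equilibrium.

none

(A, C): P2 prefers D (2 > 0) — not an equilibrium.
(A, D): P1 prefers B (4 > 2) — not an equilibrium.
(B, C): P1 prefers A (-1 > -2) — not an equilibrium.
(B, D): P2 prefers C (2 > 1) — not an equilibrium.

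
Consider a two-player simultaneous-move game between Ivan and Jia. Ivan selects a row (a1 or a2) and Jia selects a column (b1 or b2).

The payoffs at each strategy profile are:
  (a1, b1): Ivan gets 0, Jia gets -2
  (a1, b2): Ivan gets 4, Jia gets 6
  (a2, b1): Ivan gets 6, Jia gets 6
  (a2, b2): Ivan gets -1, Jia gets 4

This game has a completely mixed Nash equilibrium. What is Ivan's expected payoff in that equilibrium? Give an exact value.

24/11

First find y, the probability Jia plays b1, from Ivan's indifference between a1 and a2: 4(1−y) = 6y − (1−y), giving y = 5/11.
Since Ivan is indifferent in equilibrium, Ivan's expected payoff equals the payoff from either row against (5/11, 6/11). Using a1: 4(6/11) = 24/11.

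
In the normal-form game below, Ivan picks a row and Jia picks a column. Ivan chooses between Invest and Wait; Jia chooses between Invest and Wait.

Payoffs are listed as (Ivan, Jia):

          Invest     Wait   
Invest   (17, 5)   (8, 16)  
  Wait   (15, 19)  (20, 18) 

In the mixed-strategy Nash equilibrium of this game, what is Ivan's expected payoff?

First find q, the probability Jia plays Invest, from Ivan's indifference between Invest and Wait: 17q + 8(1−q) = 15q + 20(1−q), giving q = 6/7.
Since Ivan is indifferent in equilibrium, Ivan's expected payoff equals the payoff from either row against (6/7, 1/7). Using Invest: 17(6/7) + 8(1/7) = 110/7.

110/7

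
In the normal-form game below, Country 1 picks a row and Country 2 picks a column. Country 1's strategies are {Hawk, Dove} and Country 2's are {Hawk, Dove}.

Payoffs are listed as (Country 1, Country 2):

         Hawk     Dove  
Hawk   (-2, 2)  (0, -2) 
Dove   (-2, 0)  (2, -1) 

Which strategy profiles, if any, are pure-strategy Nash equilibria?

(Hawk, Hawk): Country 1 gets -2 ≥ -2 from Dove, and Country 2 gets 2 ≥ -2 from Dove — Nash equilibrium.
(Hawk, Dove): Country 1 prefers Dove (2 > 0); Country 2 prefers Hawk (2 > -2) — not an equilibrium.
(Dove, Hawk): Country 1 gets -2 ≥ -2 from Hawk, and Country 2 gets 0 ≥ -1 from Dove — Nash equilibrium.
(Dove, Dove): Country 2 prefers Hawk (0 > -1) — not an equilibrium.

(Hawk, Hawk) and (Dove, Hawk)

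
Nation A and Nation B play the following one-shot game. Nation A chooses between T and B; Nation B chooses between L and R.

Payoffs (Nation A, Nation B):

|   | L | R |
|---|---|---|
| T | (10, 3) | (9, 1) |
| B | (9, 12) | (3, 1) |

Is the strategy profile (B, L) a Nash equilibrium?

At (B, L), Nation A earns 9; switching to T would give 10, so Nation A would deviate.
Nation B earns 12; switching to R would give 1, so Nation B has no profitable deviation.
Since at least one player can profitably deviate, this is not a Nash equilibrium.

No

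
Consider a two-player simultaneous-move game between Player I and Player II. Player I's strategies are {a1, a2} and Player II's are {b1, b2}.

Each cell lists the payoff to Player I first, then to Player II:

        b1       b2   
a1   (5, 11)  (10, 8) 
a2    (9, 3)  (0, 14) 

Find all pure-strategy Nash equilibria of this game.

(a1, b1): Player I prefers a2 (9 > 5) — not an equilibrium.
(a1, b2): Player II prefers b1 (11 > 8) — not an equilibrium.
(a2, b1): Player II prefers b2 (14 > 3) — not an equilibrium.
(a2, b2): Player I prefers a1 (10 > 0) — not an equilibrium.

none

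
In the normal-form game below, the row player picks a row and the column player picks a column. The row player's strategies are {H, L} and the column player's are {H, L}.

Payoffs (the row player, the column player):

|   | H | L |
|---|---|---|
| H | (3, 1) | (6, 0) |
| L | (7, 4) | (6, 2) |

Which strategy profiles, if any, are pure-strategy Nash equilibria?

(L, H)

(H, H): the row player prefers L (7 > 3) — not an equilibrium.
(H, L): the column player prefers H (1 > 0) — not an equilibrium.
(L, H): the row player gets 7 ≥ 3 from H, and the column player gets 4 ≥ 2 from L — Nash equilibrium.
(L, L): the column player prefers H (4 > 2) — not an equilibrium.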